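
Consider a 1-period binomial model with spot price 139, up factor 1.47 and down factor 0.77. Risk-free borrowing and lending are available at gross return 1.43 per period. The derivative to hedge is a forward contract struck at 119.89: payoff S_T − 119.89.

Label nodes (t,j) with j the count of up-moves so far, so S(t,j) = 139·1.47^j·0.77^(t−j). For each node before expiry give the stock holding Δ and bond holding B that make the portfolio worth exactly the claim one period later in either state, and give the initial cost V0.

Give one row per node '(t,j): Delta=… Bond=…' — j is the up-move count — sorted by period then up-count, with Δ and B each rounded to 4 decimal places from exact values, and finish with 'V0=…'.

(0,0): Delta=1.0000 Bond=-83.8392
V0=55.1608

Since d<R<u, set p* = (R−d)/(u−d) = 0.9429; price each node as the discounted p*-expectation of its children.
Terminal payoffs: V(1,0)=-12.8600, V(1,1)=84.4400
(0,0): S=139.0000. Δ = (V_up−V_dn)/(S_up−S_dn) = (84.4400−-12.8600)/(204.3300−107.0300) = 1.0000. V = [p*·84.4400 + (1−p*)·-12.8600]/1.43 = 55.1608. B = V − Δ·S = -83.8392.
The time-0 hedge costs 55.1608, which is the no-arbitrage price.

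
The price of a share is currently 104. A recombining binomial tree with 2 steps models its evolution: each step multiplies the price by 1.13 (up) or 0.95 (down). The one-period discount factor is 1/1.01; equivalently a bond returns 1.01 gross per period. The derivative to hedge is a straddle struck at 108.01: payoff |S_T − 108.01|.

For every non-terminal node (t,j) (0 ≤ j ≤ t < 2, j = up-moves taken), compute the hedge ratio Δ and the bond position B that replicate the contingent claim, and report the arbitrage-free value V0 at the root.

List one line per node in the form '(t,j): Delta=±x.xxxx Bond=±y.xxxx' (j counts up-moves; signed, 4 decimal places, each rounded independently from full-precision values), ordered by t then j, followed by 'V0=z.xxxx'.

The replicating-portfolio and risk-neutral prices coincide; use p* = (1.01−0.95)/(1.13−0.95) = 0.3333 for the latter.
Payoff layer (t=2): V(2,0)=14.1500, V(2,1)=3.6340, V(2,2)=24.7876
Node (1,0) S=98.8000: V=(p*·3.6340+(1−p*)·14.1500)/1.01=10.5393; Δ=(3.6340−14.1500)/(111.6440−93.8600)=-0.5913; B=V−Δ·S=68.9615
Node (1,1) S=117.5200: V=(p*·24.7876+(1−p*)·3.6340)/1.01=10.5794; Δ=(24.7876−3.6340)/(132.7976−111.6440)=1.0000; B=V−Δ·S=-106.9406
Node (0,0) S=104.0000: V=(p*·10.5794+(1−p*)·10.5393)/1.01=10.4482; Δ=(10.5794−10.5393)/(117.5200−98.8000)=0.0021; B=V−Δ·S=10.2252
Check: Δ(0,0)·S0 + B(0,0) = 10.4482 = V0.

(0,0): Delta=0.0021 Bond=10.2252
(1,0): Delta=-0.5913 Bond=68.9615
(1,1): Delta=1.0000 Bond=-106.9406
V0=10.4482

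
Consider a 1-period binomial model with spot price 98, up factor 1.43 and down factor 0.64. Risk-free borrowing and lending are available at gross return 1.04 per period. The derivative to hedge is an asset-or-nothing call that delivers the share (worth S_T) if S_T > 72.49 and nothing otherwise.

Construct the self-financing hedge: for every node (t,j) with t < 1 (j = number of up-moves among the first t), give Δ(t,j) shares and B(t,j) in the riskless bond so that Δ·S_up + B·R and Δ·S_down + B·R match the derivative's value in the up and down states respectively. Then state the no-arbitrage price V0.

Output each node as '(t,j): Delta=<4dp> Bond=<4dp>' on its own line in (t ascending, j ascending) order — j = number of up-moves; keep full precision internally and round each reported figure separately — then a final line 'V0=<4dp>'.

(0,0): Delta=1.8101 Bond=-109.1646
V0=68.2278

Under the risk-neutral measure, an up-move has probability p* = (R−d)/(u−d) = 0.5063 and values discount at R = 1.04.
Payoff layer (t=1): V(1,0)=0.0000, V(1,1)=140.1400
  t=0,j=0: stock 98.0000 → up 140.1400 (V=140.1400), down 62.7200 (V=0.0000). Price 68.2278; hedge Δ=1.8101, bond B=-109.1646.
Self-financing check: at every node Δ·S+B equals the discounted successor values.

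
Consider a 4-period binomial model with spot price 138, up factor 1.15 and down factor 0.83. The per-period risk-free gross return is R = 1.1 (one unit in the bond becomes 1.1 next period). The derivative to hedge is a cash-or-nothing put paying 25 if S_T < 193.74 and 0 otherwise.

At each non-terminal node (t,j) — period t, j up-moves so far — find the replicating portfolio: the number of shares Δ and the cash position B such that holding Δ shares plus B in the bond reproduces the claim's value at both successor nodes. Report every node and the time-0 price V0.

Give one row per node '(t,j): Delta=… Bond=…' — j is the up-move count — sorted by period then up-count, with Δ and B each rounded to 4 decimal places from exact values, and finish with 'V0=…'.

(0,0): Delta=-0.2555 Bond=43.6788
(1,0): Delta=0.0000 Bond=18.7829
(1,1): Delta=-0.2896 Bond=53.4659
(2,0): Delta=0.0000 Bond=20.6612
(2,1): Delta=0.0000 Bond=20.6612
(2,2): Delta=-0.3283 Bond=65.8776
(3,0): Delta=0.0000 Bond=22.7273
(3,1): Delta=0.0000 Bond=22.7273
(3,2): Delta=0.0000 Bond=22.7273
(3,3): Delta=-0.3722 Bond=81.6761
V0=8.4212

Under the risk-neutral measure, an up-move has probability p* = (R−d)/(u−d) = 0.8438 and values discount at R = 1.1.
Terminal payoffs: V(4,0)=25.0000, V(4,1)=25.0000, V(4,2)=25.0000, V(4,3)=25.0000, V(4,4)=0.0000
Node (3,0) S=78.9066: V=(p*·25.0000+(1−p*)·25.0000)/1.1=22.7273; Δ=(25.0000−25.0000)/(90.7426−65.4925)=0.0000; B=V−Δ·S=22.7273
Node (3,1) S=109.3284: V=(p*·25.0000+(1−p*)·25.0000)/1.1=22.7273; Δ=(25.0000−25.0000)/(125.7277−90.7426)=0.0000; B=V−Δ·S=22.7273
Node (3,2) S=151.4791: V=(p*·25.0000+(1−p*)·25.0000)/1.1=22.7273; Δ=(25.0000−25.0000)/(174.2010−125.7277)=0.0000; B=V−Δ·S=22.7273
Node (3,3) S=209.8807: V=(p*·0.0000+(1−p*)·25.0000)/1.1=3.5511; Δ=(0.0000−25.0000)/(241.3629−174.2010)=-0.3722; B=V−Δ·S=81.6761
Node (2,0) S=95.0682: V=(p*·22.7273+(1−p*)·22.7273)/1.1=20.6612; Δ=(22.7273−22.7273)/(109.3284−78.9066)=0.0000; B=V−Δ·S=20.6612
Node (2,1) S=131.7210: V=(p*·22.7273+(1−p*)·22.7273)/1.1=20.6612; Δ=(22.7273−22.7273)/(151.4791−109.3284)=0.0000; B=V−Δ·S=20.6612
Node (2,2) S=182.5050: V=(p*·3.5511+(1−p*)·22.7273)/1.1=5.9522; Δ=(3.5511−22.7273)/(209.8807−151.4791)=-0.3283; B=V−Δ·S=65.8776
Node (1,0) S=114.5400: V=(p*·20.6612+(1−p*)·20.6612)/1.1=18.7829; Δ=(20.6612−20.6612)/(131.7210−95.0682)=0.0000; B=V−Δ·S=18.7829
Node (1,1) S=158.7000: V=(p*·5.9522+(1−p*)·20.6612)/1.1=7.5004; Δ=(5.9522−20.6612)/(182.5050−131.7210)=-0.2896; B=V−Δ·S=53.4659
Node (0,0) S=138.0000: V=(p*·7.5004+(1−p*)·18.7829)/1.1=8.4212; Δ=(7.5004−18.7829)/(158.7000−114.5400)=-0.2555; B=V−Δ·S=43.6788
Self-financing check: at every node Δ·S+B equals the discounted successor values.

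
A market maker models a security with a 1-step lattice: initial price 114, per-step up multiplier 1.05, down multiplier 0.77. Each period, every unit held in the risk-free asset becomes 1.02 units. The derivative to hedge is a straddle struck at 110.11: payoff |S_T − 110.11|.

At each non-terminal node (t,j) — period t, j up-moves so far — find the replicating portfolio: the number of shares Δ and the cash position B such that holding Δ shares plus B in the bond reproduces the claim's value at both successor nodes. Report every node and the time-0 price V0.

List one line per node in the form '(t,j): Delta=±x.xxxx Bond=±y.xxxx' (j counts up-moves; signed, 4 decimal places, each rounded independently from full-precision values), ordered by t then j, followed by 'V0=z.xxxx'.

No-arbitrage ⇒ martingale measure with p* = (R−d)/(u−d) = 0.8929.
Payoff layer (t=1): V(1,0)=22.3300, V(1,1)=9.5900
  t=0,j=0: stock 114.0000 → up 119.7000 (V=9.5900), down 87.7800 (V=22.3300). Price 10.7402; hedge Δ=-0.3991, bond B=56.2402.
Check: Δ(0,0)·S0 + B(0,0) = 10.7402 = V0.

(0,0): Delta=-0.3991 Bond=56.2402
V0=10.7402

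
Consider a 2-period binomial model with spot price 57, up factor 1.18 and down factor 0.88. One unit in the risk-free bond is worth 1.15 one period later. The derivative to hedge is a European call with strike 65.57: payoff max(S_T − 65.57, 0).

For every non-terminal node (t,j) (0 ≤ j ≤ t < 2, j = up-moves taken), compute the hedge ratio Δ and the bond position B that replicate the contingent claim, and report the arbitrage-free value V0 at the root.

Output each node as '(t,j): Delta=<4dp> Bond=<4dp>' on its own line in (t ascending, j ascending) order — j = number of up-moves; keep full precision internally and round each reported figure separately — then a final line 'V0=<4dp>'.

Since d<R<u, set p* = (R−d)/(u−d) = 0.9000; price each node as the discounted p*-expectation of its children.
Terminal values V(2,·): V(2,0)=0.0000, V(2,1)=0.0000, V(2,2)=13.7968
Node (1,0) S=50.1600: V=(p*·0.0000+(1−p*)·0.0000)/1.15=0.0000; Δ=(0.0000−0.0000)/(59.1888−44.1408)=0.0000; B=V−Δ·S=0.0000
Node (1,1) S=67.2600: V=(p*·13.7968+(1−p*)·0.0000)/1.15=10.7975; Δ=(13.7968−0.0000)/(79.3668−59.1888)=0.6838; B=V−Δ·S=-35.1918
Node (0,0) S=57.0000: V=(p*·10.7975+(1−p*)·0.0000)/1.15=8.4502; Δ=(10.7975−0.0000)/(67.2600−50.1600)=0.6314; B=V−Δ·S=-27.5414
Self-financing check: at every node Δ·S+B equals the discounted successor values.

(0,0): Delta=0.6314 Bond=-27.5414
(1,0): Delta=0.0000 Bond=0.0000
(1,1): Delta=0.6838 Bond=-35.1918
V0=8.4502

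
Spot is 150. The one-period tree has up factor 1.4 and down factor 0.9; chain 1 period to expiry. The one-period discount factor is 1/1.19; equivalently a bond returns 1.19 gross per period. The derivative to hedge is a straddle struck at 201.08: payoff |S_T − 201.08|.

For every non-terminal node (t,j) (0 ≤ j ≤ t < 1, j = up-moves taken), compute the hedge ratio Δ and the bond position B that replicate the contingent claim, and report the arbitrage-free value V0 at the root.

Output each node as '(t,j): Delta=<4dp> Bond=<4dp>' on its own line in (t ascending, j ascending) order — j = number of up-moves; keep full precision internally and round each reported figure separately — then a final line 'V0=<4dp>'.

(0,0): Delta=-0.7621 Bond=141.9899
V0=27.6699

Risk-neutral probability p* = (R−d)/(u−d) = (1.19−0.9)/(1.4−0.9) = 0.5800.
Payoff layer (t=1): V(1,0)=66.0800, V(1,1)=8.9200
Node (0,0) S=150.0000: V=(p*·8.9200+(1−p*)·66.0800)/1.19=27.6699; Δ=(8.9200−66.0800)/(210.0000−135.0000)=-0.7621; B=V−Δ·S=141.9899
Self-financing check: at every node Δ·S+B equals the discounted successor values.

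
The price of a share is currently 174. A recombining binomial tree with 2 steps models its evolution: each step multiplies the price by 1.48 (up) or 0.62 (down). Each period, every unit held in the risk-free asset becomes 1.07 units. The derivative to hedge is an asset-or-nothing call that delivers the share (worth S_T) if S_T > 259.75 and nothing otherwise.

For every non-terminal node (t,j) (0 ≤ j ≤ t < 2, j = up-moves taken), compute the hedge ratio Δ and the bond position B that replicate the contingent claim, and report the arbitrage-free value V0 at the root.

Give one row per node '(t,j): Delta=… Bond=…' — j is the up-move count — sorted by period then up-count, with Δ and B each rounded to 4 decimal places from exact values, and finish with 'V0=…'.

The replicating-portfolio and risk-neutral prices coincide; use p* = (1.07−0.62)/(1.48−0.62) = 0.5233 for the latter.
Terminal payoffs: V(2,0)=0.0000, V(2,1)=0.0000, V(2,2)=381.1296
Node (1,0) S=107.8800: V=(p*·0.0000+(1−p*)·0.0000)/1.07=0.0000; Δ=(0.0000−0.0000)/(159.6624−66.8856)=0.0000; B=V−Δ·S=0.0000
Node (1,1) S=257.5200: V=(p*·381.1296+(1−p*)·0.0000)/1.07=186.3816; Δ=(381.1296−0.0000)/(381.1296−159.6624)=1.7209; B=V−Δ·S=-256.7924
Node (0,0) S=174.0000: V=(p*·186.3816+(1−p*)·0.0000)/1.07=91.1451; Δ=(186.3816−0.0000)/(257.5200−107.8800)=1.2455; B=V−Δ·S=-125.5777
Root portfolio cost Δ·174+B reproduces V0=91.1451.

(0,0): Delta=1.2455 Bond=-125.5777
(1,0): Delta=0.0000 Bond=0.0000
(1,1): Delta=1.7209 Bond=-256.7924
V0=91.1451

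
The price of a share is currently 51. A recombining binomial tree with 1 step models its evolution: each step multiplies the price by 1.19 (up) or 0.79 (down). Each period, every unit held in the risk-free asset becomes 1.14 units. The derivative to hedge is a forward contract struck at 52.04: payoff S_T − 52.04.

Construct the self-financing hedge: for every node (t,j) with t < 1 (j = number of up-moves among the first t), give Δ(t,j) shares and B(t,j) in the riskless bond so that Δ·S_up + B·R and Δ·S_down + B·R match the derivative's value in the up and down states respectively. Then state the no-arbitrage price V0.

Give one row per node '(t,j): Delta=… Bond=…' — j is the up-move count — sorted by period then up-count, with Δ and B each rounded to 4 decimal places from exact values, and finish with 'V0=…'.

(0,0): Delta=1.0000 Bond=-45.6491
V0=5.3509

No-arbitrage ⇒ martingale measure with p* = (R−d)/(u−d) = 0.8750.
Payoff layer (t=1): V(1,0)=-11.7500, V(1,1)=8.6500
  t=0,j=0: stock 51.0000 → up 60.6900 (V=8.6500), down 40.2900 (V=-11.7500). Price 5.3509; hedge Δ=1.0000, bond B=-45.6491.
Self-financing check: at every node Δ·S+B equals the discounted successor values.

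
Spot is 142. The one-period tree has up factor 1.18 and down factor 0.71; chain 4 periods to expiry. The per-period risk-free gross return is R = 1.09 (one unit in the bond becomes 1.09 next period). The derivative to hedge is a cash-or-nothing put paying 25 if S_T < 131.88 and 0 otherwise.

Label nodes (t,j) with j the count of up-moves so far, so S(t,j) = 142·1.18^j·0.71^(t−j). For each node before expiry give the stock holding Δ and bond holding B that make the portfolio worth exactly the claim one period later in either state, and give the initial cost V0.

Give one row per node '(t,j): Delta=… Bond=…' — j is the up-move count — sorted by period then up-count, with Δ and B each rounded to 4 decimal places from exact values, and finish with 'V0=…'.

Under the risk-neutral measure, an up-move has probability p* = (R−d)/(u−d) = 0.8085 and values discount at R = 1.09.
Terminal values V(4,·): V(4,0)=25.0000, V(4,1)=25.0000, V(4,2)=25.0000, V(4,3)=0.0000, V(4,4)=0.0000
Node (3,0) S=50.8234: V=(p*·25.0000+(1−p*)·25.0000)/1.09=22.9358; Δ=(25.0000−25.0000)/(59.9716−36.0846)=0.0000; B=V−Δ·S=22.9358
Node (3,1) S=84.4670: V=(p*·25.0000+(1−p*)·25.0000)/1.09=22.9358; Δ=(25.0000−25.0000)/(99.6711−59.9716)=0.0000; B=V−Δ·S=22.9358
Node (3,2) S=140.3818: V=(p*·0.0000+(1−p*)·25.0000)/1.09=4.3920; Δ=(0.0000−25.0000)/(165.6505−99.6711)=-0.3789; B=V−Δ·S=57.5834
Node (3,3) S=233.3105: V=(p*·0.0000+(1−p*)·0.0000)/1.09=0.0000; Δ=(0.0000−0.0000)/(275.3064−165.6505)=0.0000; B=V−Δ·S=0.0000
Node (2,0) S=71.5822: V=(p*·22.9358+(1−p*)·22.9358)/1.09=21.0420; Δ=(22.9358−22.9358)/(84.4670−50.8234)=0.0000; B=V−Δ·S=21.0420
Node (2,1) S=118.9676: V=(p*·4.3920+(1−p*)·22.9358)/1.09=7.2871; Δ=(4.3920−22.9358)/(140.3818−84.4670)=-0.3316; B=V−Δ·S=46.7420
Node (2,2) S=197.7208: V=(p*·0.0000+(1−p*)·4.3920)/1.09=0.7716; Δ=(0.0000−4.3920)/(233.3105−140.3818)=-0.0473; B=V−Δ·S=10.1162
Node (1,0) S=100.8200: V=(p*·7.2871+(1−p*)·21.0420)/1.09=9.1018; Δ=(7.2871−21.0420)/(118.9676−71.5822)=-0.2903; B=V−Δ·S=38.3676
Node (1,1) S=167.5600: V=(p*·0.7716+(1−p*)·7.2871)/1.09=1.8525; Δ=(0.7716−7.2871)/(197.7208−118.9676)=-0.0827; B=V−Δ·S=15.7152
Node (0,0) S=142.0000: V=(p*·1.8525+(1−p*)·9.1018)/1.09=2.9731; Δ=(1.8525−9.1018)/(167.5600−100.8200)=-0.1086; B=V−Δ·S=18.3972
Check: Δ(0,0)·S0 + B(0,0) = 2.9731 = V0.

(0,0): Delta=-0.1086 Bond=18.3972
(1,0): Delta=-0.2903 Bond=38.3676
(1,1): Delta=-0.0827 Bond=15.7152
(2,0): Delta=0.0000 Bond=21.0420
(2,1): Delta=-0.3316 Bond=46.7420
(2,2): Delta=-0.0473 Bond=10.1162
(3,0): Delta=0.0000 Bond=22.9358
(3,1): Delta=0.0000 Bond=22.9358
(3,2): Delta=-0.3789 Bond=57.5834
(3,3): Delta=0.0000 Bond=0.0000
V0=2.9731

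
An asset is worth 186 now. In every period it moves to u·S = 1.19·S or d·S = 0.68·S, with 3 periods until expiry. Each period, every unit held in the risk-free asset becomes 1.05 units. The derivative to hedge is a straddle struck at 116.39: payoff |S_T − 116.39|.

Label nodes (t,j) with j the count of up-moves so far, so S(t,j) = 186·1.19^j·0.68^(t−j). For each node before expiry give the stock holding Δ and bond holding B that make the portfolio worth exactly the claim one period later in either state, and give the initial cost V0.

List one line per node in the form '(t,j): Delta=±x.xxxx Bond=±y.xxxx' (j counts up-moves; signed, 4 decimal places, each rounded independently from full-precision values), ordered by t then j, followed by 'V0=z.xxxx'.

(0,0): Delta=0.8298 Bond=-62.8417
(1,0): Delta=0.3436 Bond=-4.4875
(1,1): Delta=0.9350 Bond=-89.2527
(2,0): Delta=-1.0000 Bond=110.8476
(2,1): Delta=0.6341 Bond=-48.4370
(2,2): Delta=1.0000 Bond=-110.8476
V0=91.5064

Since d<R<u, set p* = (R−d)/(u−d) = 0.7255; price each node as the discounted p*-expectation of its children.
Payoff layer (t=3): V(3,0)=57.9056, V(3,1)=14.0424, V(3,2)=62.7183, V(3,3)=197.0496
  t=2,j=0: stock 86.0064 → up 102.3476 (V=14.0424), down 58.4844 (V=57.9056). Price 24.8412; hedge Δ=-1.0000, bond B=110.8476.
  t=2,j=1: stock 150.5112 → up 179.1083 (V=62.7183), down 102.3476 (V=14.0424). Price 47.0060; hedge Δ=0.6341, bond B=-48.4370.
  t=2,j=2: stock 263.3946 → up 313.4396 (V=197.0496), down 179.1083 (V=62.7183). Price 152.5470; hedge Δ=1.0000, bond B=-110.8476.
  t=1,j=0: stock 126.4800 → up 150.5112 (V=47.0060), down 86.0064 (V=24.8412). Price 38.9729; hedge Δ=0.3436, bond B=-4.4875.
  t=1,j=1: stock 221.3400 → up 263.3946 (V=152.5470), down 150.5112 (V=47.0060). Price 117.6904; hedge Δ=0.9350, bond B=-89.2527.
  t=0,j=0: stock 186.0000 → up 221.3400 (V=117.6904), down 126.4800 (V=38.9729). Price 91.5064; hedge Δ=0.8298, bond B=-62.8417.
Each (Δ,B) replicates both successor values, so the strategy is self-financing and V0 is arbitrage-free.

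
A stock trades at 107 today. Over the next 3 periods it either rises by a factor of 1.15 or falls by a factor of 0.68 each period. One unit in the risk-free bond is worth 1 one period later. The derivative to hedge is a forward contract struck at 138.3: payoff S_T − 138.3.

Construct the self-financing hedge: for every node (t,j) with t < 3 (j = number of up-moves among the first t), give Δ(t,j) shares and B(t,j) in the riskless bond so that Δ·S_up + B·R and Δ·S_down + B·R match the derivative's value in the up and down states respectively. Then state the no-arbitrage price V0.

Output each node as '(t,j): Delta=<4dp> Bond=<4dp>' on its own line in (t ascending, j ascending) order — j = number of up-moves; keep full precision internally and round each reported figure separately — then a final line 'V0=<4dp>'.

No-arbitrage ⇒ martingale measure with p* = (R−d)/(u−d) = 0.6809.
Terminal values V(3,·): V(3,0)=-104.6558, V(3,1)=-81.4017, V(3,2)=-42.0749, V(3,3)=24.4336
Node (2,0) S=49.4768: V=(p*·-81.4017+(1−p*)·-104.6558)/1=-88.8232; Δ=(-81.4017−-104.6558)/(56.8983−33.6442)=1.0000; B=V−Δ·S=-138.3000
Node (2,1) S=83.6740: V=(p*·-42.0749+(1−p*)·-81.4017)/1=-54.6260; Δ=(-42.0749−-81.4017)/(96.2251−56.8983)=1.0000; B=V−Δ·S=-138.3000
Node (2,2) S=141.5075: V=(p*·24.4336+(1−p*)·-42.0749)/1=3.2075; Δ=(24.4336−-42.0749)/(162.7336−96.2251)=1.0000; B=V−Δ·S=-138.3000
Node (1,0) S=72.7600: V=(p*·-54.6260+(1−p*)·-88.8232)/1=-65.5400; Δ=(-54.6260−-88.8232)/(83.6740−49.4768)=1.0000; B=V−Δ·S=-138.3000
Node (1,1) S=123.0500: V=(p*·3.2075+(1−p*)·-54.6260)/1=-15.2500; Δ=(3.2075−-54.6260)/(141.5075−83.6740)=1.0000; B=V−Δ·S=-138.3000
Node (0,0) S=107.0000: V=(p*·-15.2500+(1−p*)·-65.5400)/1=-31.3000; Δ=(-15.2500−-65.5400)/(123.0500−72.7600)=1.0000; B=V−Δ·S=-138.3000
Root portfolio cost Δ·107+B reproduces V0=-31.3000.

(0,0): Delta=1.0000 Bond=-138.3000
(1,0): Delta=1.0000 Bond=-138.3000
(1,1): Delta=1.0000 Bond=-138.3000
(2,0): Delta=1.0000 Bond=-138.3000
(2,1): Delta=1.0000 Bond=-138.3000
(2,2): Delta=1.0000 Bond=-138.3000
V0=-31.3000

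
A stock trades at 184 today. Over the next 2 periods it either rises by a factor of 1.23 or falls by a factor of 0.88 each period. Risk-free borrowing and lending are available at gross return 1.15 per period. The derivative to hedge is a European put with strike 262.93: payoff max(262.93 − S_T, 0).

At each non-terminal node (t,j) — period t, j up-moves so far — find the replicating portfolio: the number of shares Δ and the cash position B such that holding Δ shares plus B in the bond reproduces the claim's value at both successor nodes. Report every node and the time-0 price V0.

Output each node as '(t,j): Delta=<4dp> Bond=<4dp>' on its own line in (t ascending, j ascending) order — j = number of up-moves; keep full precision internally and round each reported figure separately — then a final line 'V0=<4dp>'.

Risk-neutral probability p* = (R−d)/(u−d) = (1.15−0.88)/(1.23−0.88) = 0.7714.
Terminal values V(2,·): V(2,0)=120.4404, V(2,1)=63.7684, V(2,2)=0.0000
  t=1,j=0: stock 161.9200 → up 199.1616 (V=63.7684), down 142.4896 (V=120.4404). Price 66.7148; hedge Δ=-1.0000, bond B=228.6348.
  t=1,j=1: stock 226.3200 → up 278.3736 (V=0.0000), down 199.1616 (V=63.7684). Price 12.6745; hedge Δ=-0.8050, bond B=194.8699.
  t=0,j=0: stock 184.0000 → up 226.3200 (V=12.6745), down 161.9200 (V=66.7148). Price 21.7622; hedge Δ=-0.8391, bond B=176.1631.
The time-0 hedge costs 21.7622, which is the no-arbitrage price.

(0,0): Delta=-0.8391 Bond=176.1631
(1,0): Delta=-1.0000 Bond=228.6348
(1,1): Delta=-0.8050 Bond=194.8699
V0=21.7622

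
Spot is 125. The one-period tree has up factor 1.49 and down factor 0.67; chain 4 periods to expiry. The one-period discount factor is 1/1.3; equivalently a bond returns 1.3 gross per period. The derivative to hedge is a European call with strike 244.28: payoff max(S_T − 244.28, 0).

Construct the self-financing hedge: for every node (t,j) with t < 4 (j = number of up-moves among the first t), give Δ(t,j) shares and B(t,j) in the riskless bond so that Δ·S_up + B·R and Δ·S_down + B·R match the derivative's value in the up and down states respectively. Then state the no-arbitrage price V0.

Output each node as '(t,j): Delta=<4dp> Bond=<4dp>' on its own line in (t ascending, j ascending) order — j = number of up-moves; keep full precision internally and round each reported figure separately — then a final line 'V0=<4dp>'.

(0,0): Delta=0.7425 Bond=-42.6333
(1,0): Delta=0.1666 Bond=-7.1918
(1,1): Delta=0.8206 Bond=-69.9693
(2,0): Delta=0.0000 Bond=0.0000
(2,1): Delta=0.1892 Bond=-12.1690
(2,2): Delta=0.9062 Bond=-114.7224
(3,0): Delta=0.0000 Bond=0.0000
(3,1): Delta=0.0000 Bond=0.0000
(3,2): Delta=0.2149 Bond=-20.5907
(3,3): Delta=1.0000 Bond=-187.9077
V0=50.1812

No-arbitrage ⇒ martingale measure with p* = (R−d)/(u−d) = 0.7683.
Payoff layer (t=4): V(4,0)=0.0000, V(4,1)=0.0000, V(4,2)=0.0000, V(4,3)=32.7607, V(4,4)=371.8255
(3,0): S=37.5954. Δ = (V_up−V_dn)/(S_up−S_dn) = (0.0000−0.0000)/(56.0171−25.1889) = 0.0000. V = [p*·0.0000 + (1−p*)·0.0000]/1.3 = 0.0000. B = V − Δ·S = 0.0000.
(3,1): S=83.6076. Δ = (V_up−V_dn)/(S_up−S_dn) = (0.0000−0.0000)/(124.5754−56.0171) = 0.0000. V = [p*·0.0000 + (1−p*)·0.0000]/1.3 = 0.0000. B = V − Δ·S = 0.0000.
(3,2): S=185.9334. Δ = (V_up−V_dn)/(S_up−S_dn) = (32.7607−0.0000)/(277.0407−124.5754) = 0.2149. V = [p*·32.7607 + (1−p*)·0.0000]/1.3 = 19.3614. B = V − Δ·S = -20.5907.
(3,3): S=413.4936. Δ = (V_up−V_dn)/(S_up−S_dn) = (371.8255−32.7607)/(616.1055−277.0407) = 1.0000. V = [p*·371.8255 + (1−p*)·32.7607]/1.3 = 225.5859. B = V − Δ·S = -187.9077.
(2,0): S=56.1125. Δ = (V_up−V_dn)/(S_up−S_dn) = (0.0000−0.0000)/(83.6076−37.5954) = 0.0000. V = [p*·0.0000 + (1−p*)·0.0000]/1.3 = 0.0000. B = V − Δ·S = 0.0000.
(2,1): S=124.7875. Δ = (V_up−V_dn)/(S_up−S_dn) = (19.3614−0.0000)/(185.9334−83.6076) = 0.1892. V = [p*·19.3614 + (1−p*)·0.0000]/1.3 = 11.4425. B = V − Δ·S = -12.1690.
(2,2): S=277.5125. Δ = (V_up−V_dn)/(S_up−S_dn) = (225.5859−19.3614)/(413.4936−185.9334) = 0.9062. V = [p*·225.5859 + (1−p*)·19.3614]/1.3 = 136.7709. B = V − Δ·S = -114.7224.
(1,0): S=83.7500. Δ = (V_up−V_dn)/(S_up−S_dn) = (11.4425−0.0000)/(124.7875−56.1125) = 0.1666. V = [p*·11.4425 + (1−p*)·0.0000]/1.3 = 6.7624. B = V − Δ·S = -7.1918.
(1,1): S=186.2500. Δ = (V_up−V_dn)/(S_up−S_dn) = (136.7709−11.4425)/(277.5125−124.7875) = 0.8206. V = [p*·136.7709 + (1−p*)·11.4425]/1.3 = 82.8703. B = V − Δ·S = -69.9693.
(0,0): S=125.0000. Δ = (V_up−V_dn)/(S_up−S_dn) = (82.8703−6.7624)/(186.2500−83.7500) = 0.7425. V = [p*·82.8703 + (1−p*)·6.7624]/1.3 = 50.1812. B = V − Δ·S = -42.6333.
Check: Δ(0,0)·S0 + B(0,0) = 50.1812 = V0.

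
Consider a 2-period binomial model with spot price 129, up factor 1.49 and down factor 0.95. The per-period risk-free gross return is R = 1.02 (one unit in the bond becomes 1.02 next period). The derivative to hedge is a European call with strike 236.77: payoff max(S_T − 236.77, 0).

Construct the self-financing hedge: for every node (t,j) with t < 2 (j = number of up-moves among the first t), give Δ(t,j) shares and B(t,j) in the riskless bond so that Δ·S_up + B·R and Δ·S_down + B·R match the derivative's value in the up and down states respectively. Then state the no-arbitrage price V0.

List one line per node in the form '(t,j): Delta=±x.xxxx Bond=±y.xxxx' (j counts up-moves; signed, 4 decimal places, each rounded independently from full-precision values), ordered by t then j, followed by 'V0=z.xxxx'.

Under the risk-neutral measure, an up-move has probability p* = (R−d)/(u−d) = 0.1296 and values discount at R = 1.02.
Terminal values V(2,·): V(2,0)=0.0000, V(2,1)=0.0000, V(2,2)=49.6229
  t=1,j=0: stock 122.5500 → up 182.5995 (V=0.0000), down 116.4225 (V=0.0000). Price 0.0000; hedge Δ=0.0000, bond B=0.0000.
  t=1,j=1: stock 192.2100 → up 286.3929 (V=49.6229), down 182.5995 (V=0.0000). Price 6.3065; hedge Δ=0.4781, bond B=-85.5878.
  t=0,j=0: stock 129.0000 → up 192.2100 (V=6.3065), down 122.5500 (V=0.0000). Price 0.8015; hedge Δ=0.0905, bond B=-10.8772.
The time-0 hedge costs 0.8015, which is the no-arbitrage price.

(0,0): Delta=0.0905 Bond=-10.8772
(1,0): Delta=0.0000 Bond=0.0000
(1,1): Delta=0.4781 Bond=-85.5878
V0=0.8015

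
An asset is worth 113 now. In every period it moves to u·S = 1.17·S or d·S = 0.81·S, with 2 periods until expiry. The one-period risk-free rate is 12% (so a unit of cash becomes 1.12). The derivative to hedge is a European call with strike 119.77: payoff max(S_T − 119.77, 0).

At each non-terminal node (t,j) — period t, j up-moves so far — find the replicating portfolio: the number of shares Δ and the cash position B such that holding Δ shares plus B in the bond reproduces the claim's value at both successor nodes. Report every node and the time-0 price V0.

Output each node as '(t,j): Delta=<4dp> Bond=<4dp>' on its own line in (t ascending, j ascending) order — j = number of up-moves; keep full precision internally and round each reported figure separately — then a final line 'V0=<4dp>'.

The replicating-portfolio and risk-neutral prices coincide; use p* = (1.12−0.81)/(1.17−0.81) = 0.8611 for the latter.
Terminal values V(2,·): V(2,0)=0.0000, V(2,1)=0.0000, V(2,2)=34.9157
(1,0): S=91.5300. Δ = (V_up−V_dn)/(S_up−S_dn) = (0.0000−0.0000)/(107.0901−74.1393) = 0.0000. V = [p*·0.0000 + (1−p*)·0.0000]/1.12 = 0.0000. B = V − Δ·S = 0.0000.
(1,1): S=132.2100. Δ = (V_up−V_dn)/(S_up−S_dn) = (34.9157−0.0000)/(154.6857−107.0901) = 0.7336. V = [p*·34.9157 + (1−p*)·0.0000]/1.12 = 26.8449. B = V − Δ·S = -70.1431.
(0,0): S=113.0000. Δ = (V_up−V_dn)/(S_up−S_dn) = (26.8449−0.0000)/(132.2100−91.5300) = 0.6599. V = [p*·26.8449 + (1−p*)·0.0000]/1.12 = 20.6397. B = V − Δ·S = -53.9295.
Self-financing check: at every node Δ·S+B equals the discounted successor values.

(0,0): Delta=0.6599 Bond=-53.9295
(1,0): Delta=0.0000 Bond=0.0000
(1,1): Delta=0.7336 Bond=-70.1431
V0=20.6397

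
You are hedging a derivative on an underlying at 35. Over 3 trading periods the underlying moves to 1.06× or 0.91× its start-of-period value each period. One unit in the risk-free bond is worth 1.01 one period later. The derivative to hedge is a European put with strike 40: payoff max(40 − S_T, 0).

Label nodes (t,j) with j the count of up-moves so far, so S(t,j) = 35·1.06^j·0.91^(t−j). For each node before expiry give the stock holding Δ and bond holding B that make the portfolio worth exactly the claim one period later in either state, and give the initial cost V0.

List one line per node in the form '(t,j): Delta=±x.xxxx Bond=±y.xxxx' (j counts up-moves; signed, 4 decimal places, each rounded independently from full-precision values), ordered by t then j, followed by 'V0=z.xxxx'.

(0,0): Delta=-0.8601 Bond=34.4125
(1,0): Delta=-1.0000 Bond=39.2118
(1,1): Delta=-0.8001 Bond=32.5290
(2,0): Delta=-1.0000 Bond=39.6040
(2,1): Delta=-1.0000 Bond=39.6040
(2,2): Delta=-0.7143 Bond=29.4795
V0=4.3083

The replicating-portfolio and risk-neutral prices coincide; use p* = (1.01−0.91)/(1.06−0.91) = 0.6667 for the latter.
Payoff layer (t=3): V(3,0)=13.6250, V(3,1)=9.2775, V(3,2)=4.2133, V(3,3)=0.0000
Node (2,0) S=28.9835: V=(p*·9.2775+(1−p*)·13.6250)/1.01=10.6205; Δ=(9.2775−13.6250)/(30.7225−26.3750)=-1.0000; B=V−Δ·S=39.6040
Node (2,1) S=33.7610: V=(p*·4.2133+(1−p*)·9.2775)/1.01=5.8430; Δ=(4.2133−9.2775)/(35.7867−30.7225)=-1.0000; B=V−Δ·S=39.6040
Node (2,2) S=39.3260: V=(p*·0.0000+(1−p*)·4.2133)/1.01=1.3905; Δ=(0.0000−4.2133)/(41.6856−35.7867)=-0.7143; B=V−Δ·S=29.4795
Node (1,0) S=31.8500: V=(p*·5.8430+(1−p*)·10.6205)/1.01=7.3618; Δ=(5.8430−10.6205)/(33.7610−28.9835)=-1.0000; B=V−Δ·S=39.2118
Node (1,1) S=37.1000: V=(p*·1.3905+(1−p*)·5.8430)/1.01=2.8462; Δ=(1.3905−5.8430)/(39.3260−33.7610)=-0.8001; B=V−Δ·S=32.5290
Node (0,0) S=35.0000: V=(p*·2.8462+(1−p*)·7.3618)/1.01=4.3083; Δ=(2.8462−7.3618)/(37.1000−31.8500)=-0.8601; B=V−Δ·S=34.4125
The time-0 hedge costs 4.3083, which is the no-arbitrage price.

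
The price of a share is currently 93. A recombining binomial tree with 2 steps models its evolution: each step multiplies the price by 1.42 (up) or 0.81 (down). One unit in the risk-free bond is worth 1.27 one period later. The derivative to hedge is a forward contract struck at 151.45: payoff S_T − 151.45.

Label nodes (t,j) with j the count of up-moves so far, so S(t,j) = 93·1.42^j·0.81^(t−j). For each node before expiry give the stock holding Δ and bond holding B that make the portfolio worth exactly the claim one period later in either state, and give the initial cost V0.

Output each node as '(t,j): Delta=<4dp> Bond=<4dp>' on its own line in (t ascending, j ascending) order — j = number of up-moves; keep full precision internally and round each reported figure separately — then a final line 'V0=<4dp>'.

The replicating-portfolio and risk-neutral prices coincide; use p* = (1.27−0.81)/(1.42−0.81) = 0.7541 for the latter.
Payoff layer (t=2): V(2,0)=-90.4327, V(2,1)=-44.4814, V(2,2)=36.0752
  t=1,j=0: stock 75.3300 → up 106.9686 (V=-44.4814), down 61.0173 (V=-90.4327). Price -43.9220; hedge Δ=1.0000, bond B=-119.2520.
  t=1,j=1: stock 132.0600 → up 187.5252 (V=36.0752), down 106.9686 (V=-44.4814). Price 12.8080; hedge Δ=1.0000, bond B=-119.2520.
  t=0,j=0: stock 93.0000 → up 132.0600 (V=12.8080), down 75.3300 (V=-43.9220). Price -0.8992; hedge Δ=1.0000, bond B=-93.8992.
The time-0 hedge costs -0.8992, which is the no-arbitrage price.

(0,0): Delta=1.0000 Bond=-93.8992
(1,0): Delta=1.0000 Bond=-119.2520
(1,1): Delta=1.0000 Bond=-119.2520
V0=-0.8992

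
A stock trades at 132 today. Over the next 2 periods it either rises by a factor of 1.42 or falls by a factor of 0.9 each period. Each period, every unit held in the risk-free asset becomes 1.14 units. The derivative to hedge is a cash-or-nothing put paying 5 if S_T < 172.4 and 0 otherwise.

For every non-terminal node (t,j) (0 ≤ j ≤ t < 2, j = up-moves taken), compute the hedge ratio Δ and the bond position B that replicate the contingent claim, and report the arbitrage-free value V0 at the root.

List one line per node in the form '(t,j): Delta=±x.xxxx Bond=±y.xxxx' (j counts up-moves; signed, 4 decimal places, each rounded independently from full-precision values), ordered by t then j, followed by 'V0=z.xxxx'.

The replicating-portfolio and risk-neutral prices coincide; use p* = (1.14−0.9)/(1.42−0.9) = 0.4615 for the latter.
Terminal values V(2,·): V(2,0)=5.0000, V(2,1)=5.0000, V(2,2)=0.0000
Node (1,0) S=118.8000: V=(p*·5.0000+(1−p*)·5.0000)/1.14=4.3860; Δ=(5.0000−5.0000)/(168.6960−106.9200)=0.0000; B=V−Δ·S=4.3860
Node (1,1) S=187.4400: V=(p*·0.0000+(1−p*)·5.0000)/1.14=2.3617; Δ=(0.0000−5.0000)/(266.1648−168.6960)=-0.0513; B=V−Δ·S=11.9771
Node (0,0) S=132.0000: V=(p*·2.3617+(1−p*)·4.3860)/1.14=3.0278; Δ=(2.3617−4.3860)/(187.4400−118.8000)=-0.0295; B=V−Δ·S=6.9207
Self-financing check: at every node Δ·S+B equals the discounted successor values.

(0,0): Delta=-0.0295 Bond=6.9207
(1,0): Delta=0.0000 Bond=4.3860
(1,1): Delta=-0.0513 Bond=11.9771
V0=3.0278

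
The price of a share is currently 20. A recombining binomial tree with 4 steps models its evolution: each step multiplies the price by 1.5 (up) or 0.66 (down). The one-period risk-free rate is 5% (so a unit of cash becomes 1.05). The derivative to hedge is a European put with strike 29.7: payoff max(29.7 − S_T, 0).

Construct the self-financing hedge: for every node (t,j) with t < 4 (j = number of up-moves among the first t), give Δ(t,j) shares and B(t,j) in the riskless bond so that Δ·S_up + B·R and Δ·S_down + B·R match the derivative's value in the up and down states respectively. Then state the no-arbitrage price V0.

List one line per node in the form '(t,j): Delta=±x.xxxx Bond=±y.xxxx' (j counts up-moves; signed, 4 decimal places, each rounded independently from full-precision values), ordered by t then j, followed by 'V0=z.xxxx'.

(0,0): Delta=-0.4437 Bond=18.6633
(1,0): Delta=-0.7381 Bond=23.4833
(1,1): Delta=-0.2942 Bond=15.1117
(2,0): Delta=-1.0000 Bond=26.9388
(2,1): Delta=-0.6052 Bond=22.0252
(2,2): Delta=-0.1363 Bond=8.7620
(3,0): Delta=-1.0000 Bond=28.2857
(3,1): Delta=-1.0000 Bond=28.2857
(3,2): Delta=-0.4048 Bond=17.1735
(3,3): Delta=0.0000 Bond=0.0000
V0=9.7896

Under the risk-neutral measure, an up-move has probability p* = (R−d)/(u−d) = 0.4643 and values discount at R = 1.05.
Payoff layer (t=4): V(4,0)=25.9051, V(4,1)=21.0751, V(4,2)=10.0980, V(4,3)=0.0000, V(4,4)=0.0000
Node (3,0) S=5.7499: V=(p*·21.0751+(1−p*)·25.9051)/1.05=22.5358; Δ=(21.0751−25.9051)/(8.6249−3.7949)=-1.0000; B=V−Δ·S=28.2857
Node (3,1) S=13.0680: V=(p*·10.0980+(1−p*)·21.0751)/1.05=15.2177; Δ=(10.0980−21.0751)/(19.6020−8.6249)=-1.0000; B=V−Δ·S=28.2857
Node (3,2) S=29.7000: V=(p*·0.0000+(1−p*)·10.0980)/1.05=5.1520; Δ=(0.0000−10.0980)/(44.5500−19.6020)=-0.4048; B=V−Δ·S=17.1735
Node (3,3) S=67.5000: V=(p*·0.0000+(1−p*)·0.0000)/1.05=0.0000; Δ=(0.0000−0.0000)/(101.2500−44.5500)=0.0000; B=V−Δ·S=0.0000
Node (2,0) S=8.7120: V=(p*·15.2177+(1−p*)·22.5358)/1.05=18.2268; Δ=(15.2177−22.5358)/(13.0680−5.7499)=-1.0000; B=V−Δ·S=26.9388
Node (2,1) S=19.8000: V=(p*·5.1520+(1−p*)·15.2177)/1.05=10.0423; Δ=(5.1520−15.2177)/(29.7000−13.0680)=-0.6052; B=V−Δ·S=22.0252
Node (2,2) S=45.0000: V=(p*·0.0000+(1−p*)·5.1520)/1.05=2.6286; Δ=(0.0000−5.1520)/(67.5000−29.7000)=-0.1363; B=V−Δ·S=8.7620
Node (1,0) S=13.2000: V=(p*·10.0423+(1−p*)·18.2268)/1.05=13.7398; Δ=(10.0423−18.2268)/(19.8000−8.7120)=-0.7381; B=V−Δ·S=23.4833
Node (1,1) S=30.0000: V=(p*·2.6286+(1−p*)·10.0423)/1.05=6.2859; Δ=(2.6286−10.0423)/(45.0000−19.8000)=-0.2942; B=V−Δ·S=15.1117
Node (0,0) S=20.0000: V=(p*·6.2859+(1−p*)·13.7398)/1.05=9.7896; Δ=(6.2859−13.7398)/(30.0000−13.2000)=-0.4437; B=V−Δ·S=18.6633
Each (Δ,B) replicates both successor values, so the strategy is self-financing and V0 is arbitrage-free.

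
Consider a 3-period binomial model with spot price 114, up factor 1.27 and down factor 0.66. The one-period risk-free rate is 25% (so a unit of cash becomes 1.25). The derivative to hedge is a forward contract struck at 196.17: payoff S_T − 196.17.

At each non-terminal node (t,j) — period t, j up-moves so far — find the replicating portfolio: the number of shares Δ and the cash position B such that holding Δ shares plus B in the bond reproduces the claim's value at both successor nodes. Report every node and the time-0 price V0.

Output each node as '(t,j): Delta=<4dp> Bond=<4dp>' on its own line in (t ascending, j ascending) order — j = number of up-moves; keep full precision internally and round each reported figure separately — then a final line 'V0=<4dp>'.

Since d<R<u, set p* = (R−d)/(u−d) = 0.9672; price each node as the discounted p*-expectation of its children.
At expiry t=3: V(3,0)=-163.3955, V(3,1)=-133.1038, V(3,2)=-74.8154, V(3,3)=37.3457
Node (2,0) S=49.6584: V=(p*·-133.1038+(1−p*)·-163.3955)/1.25=-107.2776; Δ=(-133.1038−-163.3955)/(63.0662−32.7745)=1.0000; B=V−Δ·S=-156.9360
Node (2,1) S=95.5548: V=(p*·-74.8154+(1−p*)·-133.1038)/1.25=-61.3812; Δ=(-74.8154−-133.1038)/(121.3546−63.0662)=1.0000; B=V−Δ·S=-156.9360
Node (2,2) S=183.8706: V=(p*·37.3457+(1−p*)·-74.8154)/1.25=26.9346; Δ=(37.3457−-74.8154)/(233.5157−121.3546)=1.0000; B=V−Δ·S=-156.9360
Node (1,0) S=75.2400: V=(p*·-61.3812+(1−p*)·-107.2776)/1.25=-50.3088; Δ=(-61.3812−-107.2776)/(95.5548−49.6584)=1.0000; B=V−Δ·S=-125.5488
Node (1,1) S=144.7800: V=(p*·26.9346+(1−p*)·-61.3812)/1.25=19.2312; Δ=(26.9346−-61.3812)/(183.8706−95.5548)=1.0000; B=V−Δ·S=-125.5488
Node (0,0) S=114.0000: V=(p*·19.2312+(1−p*)·-50.3088)/1.25=13.5610; Δ=(19.2312−-50.3088)/(144.7800−75.2400)=1.0000; B=V−Δ·S=-100.4390
Root portfolio cost Δ·114+B reproduces V0=13.5610.

(0,0): Delta=1.0000 Bond=-100.4390
(1,0): Delta=1.0000 Bond=-125.5488
(1,1): Delta=1.0000 Bond=-125.5488
(2,0): Delta=1.0000 Bond=-156.9360
(2,1): Delta=1.0000 Bond=-156.9360
(2,2): Delta=1.0000 Bond=-156.9360
V0=13.5610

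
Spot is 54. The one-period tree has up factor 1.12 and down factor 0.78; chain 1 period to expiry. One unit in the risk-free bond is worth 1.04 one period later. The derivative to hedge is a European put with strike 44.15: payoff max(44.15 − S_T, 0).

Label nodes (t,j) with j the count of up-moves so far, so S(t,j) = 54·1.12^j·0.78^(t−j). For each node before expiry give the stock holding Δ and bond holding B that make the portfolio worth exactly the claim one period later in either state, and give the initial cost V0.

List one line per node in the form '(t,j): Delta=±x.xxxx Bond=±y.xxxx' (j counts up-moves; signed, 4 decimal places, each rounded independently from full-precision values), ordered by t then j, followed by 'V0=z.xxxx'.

(0,0): Delta=-0.1106 Bond=6.4299
V0=0.4593

Since d<R<u, set p* = (R−d)/(u−d) = 0.7647; price each node as the discounted p*-expectation of its children.
Payoff layer (t=1): V(1,0)=2.0300, V(1,1)=0.0000
  t=0,j=0: stock 54.0000 → up 60.4800 (V=0.0000), down 42.1200 (V=2.0300). Price 0.4593; hedge Δ=-0.1106, bond B=6.4299.
Root portfolio cost Δ·54+B reproduces V0=0.4593.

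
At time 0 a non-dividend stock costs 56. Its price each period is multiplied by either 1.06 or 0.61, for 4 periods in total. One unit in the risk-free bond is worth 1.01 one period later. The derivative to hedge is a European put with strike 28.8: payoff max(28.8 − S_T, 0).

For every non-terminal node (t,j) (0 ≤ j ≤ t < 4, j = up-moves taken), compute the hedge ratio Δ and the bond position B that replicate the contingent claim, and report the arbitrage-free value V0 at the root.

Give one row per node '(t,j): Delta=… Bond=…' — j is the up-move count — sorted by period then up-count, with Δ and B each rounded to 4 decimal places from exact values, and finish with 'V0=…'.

(0,0): Delta=-0.0675 Bond=4.1607
(1,0): Delta=-0.4011 Bond=15.5978
(1,1): Delta=-0.0436 Bond=2.7779
(2,0): Delta=-1.0000 Bond=28.2325
(2,1): Delta=-0.3581 Bond=14.1939
(2,2): Delta=-0.0209 Bond=1.3821
(3,0): Delta=-1.0000 Bond=28.5149
(3,1): Delta=-1.0000 Bond=28.5149
(3,2): Delta=-0.3119 Bond=12.5634
(3,3): Delta=0.0000 Bond=0.0000
V0=0.3779

No-arbitrage ⇒ martingale measure with p* = (R−d)/(u−d) = 0.8889.
At expiry t=4: V(4,0)=21.0463, V(4,1)=15.3264, V(4,2)=5.3869, V(4,3)=0.0000, V(4,4)=0.0000
  t=3,j=0: stock 12.7109 → up 13.4736 (V=15.3264), down 7.7537 (V=21.0463). Price 15.8039; hedge Δ=-1.0000, bond B=28.5149.
  t=3,j=1: stock 22.0879 → up 23.4131 (V=5.3869), down 13.4736 (V=15.3264). Price 6.4270; hedge Δ=-1.0000, bond B=28.5149.
  t=3,j=2: stock 38.3822 → up 40.6851 (V=0.0000), down 23.4131 (V=5.3869). Price 0.5926; hedge Δ=-0.3119, bond B=12.5634.
  t=3,j=3: stock 66.6969 → up 70.6987 (V=0.0000), down 40.6851 (V=0.0000). Price 0.0000; hedge Δ=0.0000, bond B=0.0000.
  t=2,j=0: stock 20.8376 → up 22.0879 (V=6.4270), down 12.7109 (V=15.8039). Price 7.3949; hedge Δ=-1.0000, bond B=28.2325.
  t=2,j=1: stock 36.2096 → up 38.3822 (V=0.5926), down 22.0879 (V=6.4270). Price 1.2286; hedge Δ=-0.3581, bond B=14.1939.
  t=2,j=2: stock 62.9216 → up 66.6969 (V=0.0000), down 38.3822 (V=0.5926). Price 0.0652; hedge Δ=-0.0209, bond B=1.3821.
  t=1,j=0: stock 34.1600 → up 36.2096 (V=1.2286), down 20.8376 (V=7.3949). Price 1.8948; hedge Δ=-0.4011, bond B=15.5978.
  t=1,j=1: stock 59.3600 → up 62.9216 (V=0.0652), down 36.2096 (V=1.2286). Price 0.1925; hedge Δ=-0.0436, bond B=2.7779.
  t=0,j=0: stock 56.0000 → up 59.3600 (V=0.1925), down 34.1600 (V=1.8948). Price 0.3779; hedge Δ=-0.0675, bond B=4.1607.
Self-financing check: at every node Δ·S+B equals the discounted successor values.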